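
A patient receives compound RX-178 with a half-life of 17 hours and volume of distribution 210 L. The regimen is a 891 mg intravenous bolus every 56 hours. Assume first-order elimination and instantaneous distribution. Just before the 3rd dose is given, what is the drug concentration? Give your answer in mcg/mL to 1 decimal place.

f = (1/2)^(τ/t½) = (1/2)^(56/17) ≈ 0.1019.
C₀ = D/Vd = 891/210 ≈ 4.243 mcg/mL.
Before the 3rd dose, 2 doses have been given. Superposition: Cmin = C₀·(f + f²).
≈ 4.243 × (0.1019 + 0.0104) ≈ 4.243 × 0.1123 ≈ 0.476 mcg/mL.

0.5 mcg/mL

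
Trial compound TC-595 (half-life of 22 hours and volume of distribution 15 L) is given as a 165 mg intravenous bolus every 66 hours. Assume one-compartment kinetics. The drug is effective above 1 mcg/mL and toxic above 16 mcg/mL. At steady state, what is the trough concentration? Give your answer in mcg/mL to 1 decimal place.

1.6 mcg/mL

The dosing interval is 3 half-lives, so f = 2^(−3) = 0.125.
Accumulation ratio R = 1/(1 − f) = 1/0.875 = 8/7.
Single-dose peak C₀ = D/Vd = 165/15 = 11 mcg/mL.
Steady-state peak Cmax,ss = C₀·R = 11 × 8/7 ≈ 12.571 mcg/mL.
Steady-state trough Cmin,ss = Cmax,ss·f ≈ 12.571 × 0.125 ≈ 1.571 mcg/mL.
Trough 1.6 mcg/mL vs MEC 1 mcg/mL: adequate.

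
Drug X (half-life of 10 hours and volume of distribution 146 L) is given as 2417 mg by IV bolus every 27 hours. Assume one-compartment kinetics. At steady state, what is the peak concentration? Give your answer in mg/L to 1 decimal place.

19.6 mg/L

k = ln2/t½ = ln2/10 ≈ 0.069315 h⁻¹; fraction remaining f = e^(−kτ) = e^(−0.069315×27) ≈ 0.1539.
Accumulation ratio R = 1/(1 − f) ≈ 1/0.8461 ≈ 1.1819.
Each bolus raises the concentration by D/Vd = 2417/146 ≈ 16.555 mg/L.
Steady-state peak Cmax,ss = C₀·R ≈ 16.555 × 1.1819 ≈ 19.566 mg/L.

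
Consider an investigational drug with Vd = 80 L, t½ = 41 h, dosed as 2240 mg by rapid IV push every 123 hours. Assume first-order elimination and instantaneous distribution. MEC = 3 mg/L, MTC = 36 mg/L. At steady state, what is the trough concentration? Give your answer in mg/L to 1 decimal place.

τ = 123 h = 3 half-lives, so f = (1/2)^3 = 0.125.
At steady state, R = 1/(1 − 0.125) = 8/7.
Single-dose peak C₀ = D/Vd = 2240/80 = 28 mg/L.
Steady-state peak Cmax,ss = C₀·R = 28 × 8/7 ≈ 32.000 mg/L.
Steady-state trough Cmin,ss = Cmax,ss·f ≈ 32.000 × 0.125 ≈ 4.000 mg/L.
Trough 4.0 mg/L vs MEC 3 mg/L: adequate.

4.0 mg/L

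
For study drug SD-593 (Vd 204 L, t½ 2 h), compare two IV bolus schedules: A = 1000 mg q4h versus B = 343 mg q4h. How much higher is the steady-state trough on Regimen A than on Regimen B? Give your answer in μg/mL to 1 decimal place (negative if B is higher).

Regimen A: f = (1/2)^(4/2) ≈ 0.2500; Cmin,ss = (1000/204)·f/(1−f) ≈ 1.634 μg/mL.
Regimen B: f = (1/2)^(4/2) ≈ 0.2500; Cmin,ss = (343/204)·f/(1−f) ≈ 0.560 μg/mL.
Difference ≈ 1.634 − 0.560 ≈ 1.074 μg/mL.

1.1 μg/mL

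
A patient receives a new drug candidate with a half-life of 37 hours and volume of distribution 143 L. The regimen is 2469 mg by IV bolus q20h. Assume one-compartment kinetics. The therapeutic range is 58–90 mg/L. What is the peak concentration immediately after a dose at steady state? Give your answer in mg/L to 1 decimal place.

τ/t½ = 20/37 ≈ 0.54054, so fraction remaining f = (1/2)^(20/37) ≈ 0.6875.
Accumulation ratio R = 1/(1 − f) ≈ 1/0.3125 ≈ 3.2000.
Single-dose peak C₀ = D/Vd = 2469/143 ≈ 17.266 mg/L.
Steady-state peak Cmax,ss = C₀·R ≈ 17.266 × 3.2000 ≈ 55.251 mg/L.
Peak 55.3 mg/L vs MTC 90 mg/L: below toxic threshold.

55.3 mg/L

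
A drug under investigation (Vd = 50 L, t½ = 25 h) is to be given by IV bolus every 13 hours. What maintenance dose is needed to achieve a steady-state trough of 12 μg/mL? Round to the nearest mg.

τ/t½ = 13/25 ≈ 0.52, so f = (1/2)^(13/25) ≈ 0.697372.
Cmin,ss = (D/Vd)·f/(1−f), so D = Cmin,ss·Vd·(1−f)/f.
D = 12 × 50 × (1−f)/f ≈ 12 × 50 × 0.43395 ≈ 260.37 mg.

260 mg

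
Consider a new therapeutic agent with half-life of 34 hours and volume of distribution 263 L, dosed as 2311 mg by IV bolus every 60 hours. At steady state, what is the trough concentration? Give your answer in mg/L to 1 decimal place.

Over one 60-h interval, 60/34 ≈ 1.7647 half-lives elapse, leaving f ≈ 0.2943 of each dose.
Accumulation ratio R = 1/(1 − f) ≈ 1/0.7057 ≈ 1.4170.
Single-dose peak C₀ = D/Vd = 2311/263 ≈ 8.787 mg/L.
Cmax,ss = C₀/(1 − f) ≈ 8.787/0.7057 ≈ 12.451 mg/L.
One interval later, Cmin,ss = Cmax,ss·e^(−kτ) ≈ 12.451 × 0.2943 ≈ 3.664 mg/L.

3.7 mg/L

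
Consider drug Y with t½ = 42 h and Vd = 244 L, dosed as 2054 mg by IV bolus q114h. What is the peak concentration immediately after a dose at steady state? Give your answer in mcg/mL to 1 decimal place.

9.9 mcg/mL

τ/t½ = 114/42 ≈ 2.7143, so fraction remaining f = (1/2)^(114/42) ≈ 0.1524.
At steady state, accumulation factor R = 1/(1 − e^(−kτ)) ≈ 1.1798.
Single-dose peak C₀ = D/Vd = 2054/244 ≈ 8.418 mcg/mL.
Steady-state peak Cmax,ss = C₀·R ≈ 8.418 × 1.1798 ≈ 9.932 mcg/mL.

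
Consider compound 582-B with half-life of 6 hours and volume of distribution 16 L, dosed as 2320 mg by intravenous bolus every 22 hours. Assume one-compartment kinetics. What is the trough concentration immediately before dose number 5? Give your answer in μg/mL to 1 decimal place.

12.4 μg/mL

f = (1/2)^(τ/t½) = (1/2)^(22/6) ≈ 0.0787.
C₀ = D/Vd = 2320/16 ≈ 145.000 μg/mL.
Before the 5th dose, 4 doses have been given. Superposition: Cmin = C₀·(f + f² + … + f^4).
≈ 145.000 × (0.0787 + 0.0062 + 0.0005 + 0.0000) ≈ 145.000 × 0.0854 ≈ 12.383 μg/mL.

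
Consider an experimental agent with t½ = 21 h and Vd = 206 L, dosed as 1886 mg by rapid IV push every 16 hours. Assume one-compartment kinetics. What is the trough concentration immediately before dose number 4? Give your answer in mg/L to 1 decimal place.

10.5 mg/L

f = (1/2)^(τ/t½) = (1/2)^(16/21) ≈ 0.5897.
C₀ = D/Vd = 1886/206 ≈ 9.155 mg/L.
Before the 4th dose, 3 doses have been given. Superposition: Cmin = C₀·(f + f² + … + f^3).
≈ 9.155 × (0.5897 + 0.3477 + 0.2051) ≈ 9.155 × 1.1425 ≈ 10.460 mg/L.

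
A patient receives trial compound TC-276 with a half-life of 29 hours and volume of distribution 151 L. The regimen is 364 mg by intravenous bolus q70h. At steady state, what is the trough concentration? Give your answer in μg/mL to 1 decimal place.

0.6 μg/mL

k = ln2/t½ = ln2/29 ≈ 0.023902 h⁻¹; fraction remaining f = e^(−kτ) = e^(−0.023902×70) ≈ 0.1877.
At steady state, accumulation factor R = 1/(1 − e^(−kτ)) ≈ 1.2311.
Single-dose peak C₀ = D/Vd = 364/151 ≈ 2.411 μg/mL.
Steady-state peak Cmax,ss = C₀·R ≈ 2.411 × 1.2311 ≈ 2.968 μg/mL.
One interval later, Cmin,ss = Cmax,ss·e^(−kτ) ≈ 2.968 × 0.1877 ≈ 0.557 μg/mL.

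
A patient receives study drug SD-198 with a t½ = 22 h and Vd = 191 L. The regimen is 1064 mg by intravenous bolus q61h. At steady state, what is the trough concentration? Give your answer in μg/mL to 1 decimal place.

k = ln2/t½ = ln2/22 ≈ 0.031507 h⁻¹; fraction remaining f = e^(−kτ) = e^(−0.031507×61) ≈ 0.1463.
Each bolus raises the concentration by D/Vd = 1064/191 ≈ 5.571 μg/mL.
Steady-state trough Cmin,ss = C₀·f/(1−f) ≈ 5.571 × 0.1463/0.8537 ≈ 0.955 μg/mL.

1.0 μg/mL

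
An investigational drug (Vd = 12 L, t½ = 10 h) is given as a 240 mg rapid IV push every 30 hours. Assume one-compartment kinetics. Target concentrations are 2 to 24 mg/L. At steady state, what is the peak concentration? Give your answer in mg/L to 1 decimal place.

The dosing interval is 3 half-lives, so f = 2^(−3) = 0.125.
Accumulation ratio R = 1/(1 − f) = 1/0.875 = 8/7.
Single-dose peak C₀ = D/Vd = 240/12 = 20 mg/L.
Steady-state peak Cmax,ss = C₀·R = 20 × 8/7 ≈ 22.857 mg/L.
Peak 22.9 mg/L vs MTC 24 mg/L: below toxic threshold.

22.9 mg/L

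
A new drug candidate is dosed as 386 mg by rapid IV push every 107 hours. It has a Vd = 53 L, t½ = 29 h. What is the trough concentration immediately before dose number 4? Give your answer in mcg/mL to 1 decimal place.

f = (1/2)^(τ/t½) = (1/2)^(107/29) ≈ 0.0775.
C₀ = D/Vd = 386/53 ≈ 7.283 mcg/mL.
Before the 4th dose, 3 doses have been given. Superposition: Cmin = C₀·(f + f² + … + f^3).
≈ 7.283 × (0.0775 + 0.0060 + 0.0005) ≈ 7.283 × 0.0840 ≈ 0.612 mcg/mL.

0.6 mcg/mL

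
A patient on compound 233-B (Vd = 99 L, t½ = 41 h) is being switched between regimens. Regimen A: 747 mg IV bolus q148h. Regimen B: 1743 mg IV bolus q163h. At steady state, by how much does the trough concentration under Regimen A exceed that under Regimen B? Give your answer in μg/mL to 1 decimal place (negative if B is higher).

Regimen A: f = (1/2)^(148/41) ≈ 0.0819; Cmin,ss = (747/99)·f/(1−f) ≈ 0.673 μg/mL.
Regimen B: f = (1/2)^(163/41) ≈ 0.0636; Cmin,ss = (1743/99)·f/(1−f) ≈ 1.196 μg/mL.
Difference ≈ 0.673 − 1.196 ≈ -0.523 μg/mL.

-0.5 μg/mL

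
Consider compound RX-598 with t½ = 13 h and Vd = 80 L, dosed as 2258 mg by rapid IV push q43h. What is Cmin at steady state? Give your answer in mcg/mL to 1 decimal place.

3.2 mcg/mL

τ/t½ = 43/13 ≈ 3.3077, so fraction remaining f = (1/2)^(43/13) ≈ 0.1010.
At steady state, accumulation factor R = 1/(1 − e^(−kτ)) ≈ 1.1123.
Single-dose peak C₀ = D/Vd = 2258/80 ≈ 28.225 mcg/mL.
Cmax,ss = C₀/(1 − f) ≈ 28.225/0.8990 ≈ 31.396 mcg/mL.
One interval later, Cmin,ss = Cmax,ss·e^(−kτ) ≈ 31.396 × 0.1010 ≈ 3.171 mcg/mL.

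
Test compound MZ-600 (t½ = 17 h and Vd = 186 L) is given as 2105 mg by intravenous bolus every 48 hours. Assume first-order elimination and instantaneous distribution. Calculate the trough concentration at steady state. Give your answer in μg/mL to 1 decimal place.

τ/t½ = 48/17 ≈ 2.8235, so fraction remaining f = (1/2)^(48/17) ≈ 0.1413.
At steady state, accumulation factor R = 1/(1 − e^(−kτ)) ≈ 1.1646.
Each bolus raises the concentration by D/Vd = 2105/186 ≈ 11.317 μg/mL.
Steady-state peak Cmax,ss = C₀·R ≈ 11.317 × 1.1646 ≈ 13.180 μg/mL.
One interval later, Cmin,ss = Cmax,ss·e^(−kτ) ≈ 13.180 × 0.1413 ≈ 1.862 μg/mL.

1.9 μg/mL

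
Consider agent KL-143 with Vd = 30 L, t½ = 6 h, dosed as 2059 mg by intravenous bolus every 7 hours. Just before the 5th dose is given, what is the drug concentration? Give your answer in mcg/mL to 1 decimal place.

f = (1/2)^(τ/t½) = (1/2)^(7/6) ≈ 0.4454.
C₀ = D/Vd = 2059/30 ≈ 68.633 mcg/mL.
Before the 5th dose, 4 doses have been given. Superposition: Cmin = C₀·(f + f² + … + f^4).
≈ 68.633 × (0.4454 + 0.1984 + 0.0884 + 0.0394) ≈ 68.633 × 0.7716 ≈ 52.957 mcg/mL.

53.0 mcg/mL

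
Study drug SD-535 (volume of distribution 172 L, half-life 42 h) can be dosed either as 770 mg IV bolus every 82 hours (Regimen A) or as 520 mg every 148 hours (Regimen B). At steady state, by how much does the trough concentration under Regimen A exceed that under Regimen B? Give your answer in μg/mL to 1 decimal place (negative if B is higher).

1.3 μg/mL

Regimen A: f = (1/2)^(82/42) ≈ 0.2584; Cmin,ss = (770/172)·f/(1−f) ≈ 1.560 μg/mL.
Regimen B: f = (1/2)^(148/42) ≈ 0.0869; Cmin,ss = (520/172)·f/(1−f) ≈ 0.288 μg/mL.
Difference ≈ 1.560 − 0.288 ≈ 1.272 μg/mL.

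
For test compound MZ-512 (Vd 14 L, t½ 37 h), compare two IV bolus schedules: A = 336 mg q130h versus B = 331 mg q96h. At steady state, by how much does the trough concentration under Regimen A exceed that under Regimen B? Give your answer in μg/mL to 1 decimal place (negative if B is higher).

-2.4 μg/mL

Regimen A: f = (1/2)^(130/37) ≈ 0.0876; Cmin,ss = (336/14)·f/(1−f) ≈ 2.304 μg/mL.
Regimen B: f = (1/2)^(96/37) ≈ 0.1656; Cmin,ss = (331/14)·f/(1−f) ≈ 4.692 μg/mL.
Difference ≈ 2.304 − 4.692 ≈ -2.388 μg/mL.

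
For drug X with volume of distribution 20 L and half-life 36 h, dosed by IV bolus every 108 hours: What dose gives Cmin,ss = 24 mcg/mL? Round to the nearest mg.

τ/t½ = 108/36 ≈ 3, so f = (1/2)^(108/36) ≈ 0.125000.
Cmin,ss = (D/Vd)·f/(1−f), so D = Cmin,ss·Vd·(1−f)/f.
D = 24 × 20 × (1−f)/f ≈ 24 × 20 × 7.00000 ≈ 3360.00 mg.

3360 mg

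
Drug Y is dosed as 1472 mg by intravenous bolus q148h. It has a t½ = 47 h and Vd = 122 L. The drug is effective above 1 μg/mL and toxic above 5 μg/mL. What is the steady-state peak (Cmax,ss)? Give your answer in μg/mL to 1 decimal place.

τ/t½ = 148/47 ≈ 3.1489, so fraction remaining f = (1/2)^(148/47) ≈ 0.1127.
At steady state, accumulation factor R = 1/(1 − e^(−kτ)) ≈ 1.1270.
Single-dose peak C₀ = D/Vd = 1472/122 ≈ 12.066 μg/mL.
Steady-state peak Cmax,ss = C₀·R ≈ 12.066 × 1.1270 ≈ 13.598 μg/mL.
Peak 13.6 μg/mL vs MTC 5 μg/mL: exceeds toxic threshold.

13.6 μg/mL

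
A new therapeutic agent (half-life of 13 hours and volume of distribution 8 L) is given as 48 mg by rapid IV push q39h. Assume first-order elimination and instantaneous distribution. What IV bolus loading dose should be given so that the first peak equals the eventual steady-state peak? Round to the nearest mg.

55 mg

f = (1/2)^(39/13) ≈ 0.125000; accumulation ratio R = 1/(1−f) ≈ 1.14286.
Loading dose to hit Cmax,ss on first dose: D_load = D_maint·R ≈ 48 × 1.14286 ≈ 54.86 mg.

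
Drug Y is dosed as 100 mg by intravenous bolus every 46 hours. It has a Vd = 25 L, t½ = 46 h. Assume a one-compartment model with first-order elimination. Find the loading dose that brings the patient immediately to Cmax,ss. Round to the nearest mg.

f = (1/2)^(46/46) ≈ 0.500000; accumulation ratio R = 1/(1−f) ≈ 2.00000.
Loading dose to hit Cmax,ss on first dose: D_load = D_maint·R ≈ 100 × 2.00000 ≈ 200.00 mg.

200 mg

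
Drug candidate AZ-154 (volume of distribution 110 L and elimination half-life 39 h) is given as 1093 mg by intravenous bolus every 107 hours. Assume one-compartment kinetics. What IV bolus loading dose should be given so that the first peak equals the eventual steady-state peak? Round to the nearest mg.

f = (1/2)^(107/39) ≈ 0.149313; accumulation ratio R = 1/(1−f) ≈ 1.17552.
Loading dose to hit Cmax,ss on first dose: D_load = D_maint·R ≈ 1093 × 1.17552 ≈ 1284.84 mg.

1285 mg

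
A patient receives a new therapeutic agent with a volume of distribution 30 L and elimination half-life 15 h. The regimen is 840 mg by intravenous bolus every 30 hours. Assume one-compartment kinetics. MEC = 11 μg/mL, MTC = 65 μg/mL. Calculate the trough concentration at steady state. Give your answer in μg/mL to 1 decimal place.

τ = 30 h = 2 half-lives, so f = (1/2)^2 = 0.25.
At steady state, R = 1/(1 − 0.25) = 4/3.
Single-dose peak C₀ = D/Vd = 840/30 = 28 μg/mL.
Steady-state peak Cmax,ss = C₀·R = 28 × 4/3 ≈ 37.333 μg/mL.
Steady-state trough Cmin,ss = Cmax,ss·f ≈ 37.333 × 0.25 ≈ 9.333 μg/mL.
Trough 9.3 μg/mL vs MEC 11 μg/mL: subtherapeutic.

9.3 μg/mL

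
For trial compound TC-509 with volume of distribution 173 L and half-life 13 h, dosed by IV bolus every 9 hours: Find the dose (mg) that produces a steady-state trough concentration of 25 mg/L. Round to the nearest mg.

2664 mg

τ/t½ = 9/13 ≈ 0.69231, so f = (1/2)^(9/13) ≈ 0.618863.
Cmin,ss = (D/Vd)·f/(1−f), so D = Cmin,ss·Vd·(1−f)/f.
D = 25 × 173 × (1−f)/f ≈ 25 × 173 × 0.61587 ≈ 2663.64 mg.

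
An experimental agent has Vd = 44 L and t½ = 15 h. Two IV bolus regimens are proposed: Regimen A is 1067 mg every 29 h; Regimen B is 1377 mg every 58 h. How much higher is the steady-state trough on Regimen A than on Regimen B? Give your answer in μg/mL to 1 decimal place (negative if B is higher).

6.3 μg/mL

Regimen A: f = (1/2)^(29/15) ≈ 0.2618; Cmin,ss = (1067/44)·f/(1−f) ≈ 8.600 μg/mL.
Regimen B: f = (1/2)^(58/15) ≈ 0.0686; Cmin,ss = (1377/44)·f/(1−f) ≈ 2.305 μg/mL.
Difference ≈ 8.600 − 2.305 ≈ 6.295 μg/mL.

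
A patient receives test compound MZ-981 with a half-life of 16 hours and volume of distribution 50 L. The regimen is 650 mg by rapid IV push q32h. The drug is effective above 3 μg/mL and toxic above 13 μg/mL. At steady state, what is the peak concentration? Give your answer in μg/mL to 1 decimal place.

17.3 μg/mL

τ = 32 h = 2 half-lives, so f = (1/2)^2 = 0.25.
At steady state, R = 1/(1 − 0.25) = 4/3.
Single-dose peak C₀ = D/Vd = 650/50 = 13 μg/mL.
Steady-state peak Cmax,ss = C₀·R = 13 × 4/3 ≈ 17.333 μg/mL.
Peak 17.3 μg/mL vs MTC 13 μg/mL: exceeds toxic threshold.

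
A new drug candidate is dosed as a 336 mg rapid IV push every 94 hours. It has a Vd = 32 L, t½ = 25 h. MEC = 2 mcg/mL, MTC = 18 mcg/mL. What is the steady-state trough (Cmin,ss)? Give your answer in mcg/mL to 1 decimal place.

τ/t½ = 94/25 ≈ 3.76, so fraction remaining f = (1/2)^(94/25) ≈ 0.0738.
At steady state, accumulation factor R = 1/(1 − e^(−kτ)) ≈ 1.0797.
Single-dose peak C₀ = D/Vd = 336/32 ≈ 10.500 mcg/mL.
Steady-state peak Cmax,ss = C₀·R ≈ 10.500 × 1.0797 ≈ 11.337 mcg/mL.
One interval later, Cmin,ss = Cmax,ss·e^(−kτ) ≈ 11.337 × 0.0738 ≈ 0.837 mcg/mL.
Trough 0.8 mcg/mL vs MEC 2 mcg/mL: subtherapeutic.

0.8 mcg/mL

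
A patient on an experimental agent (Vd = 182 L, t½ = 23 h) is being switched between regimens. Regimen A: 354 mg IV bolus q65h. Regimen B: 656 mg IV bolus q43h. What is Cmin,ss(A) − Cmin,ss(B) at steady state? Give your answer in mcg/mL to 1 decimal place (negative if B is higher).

Regimen A: f = (1/2)^(65/23) ≈ 0.1410; Cmin,ss = (354/182)·f/(1−f) ≈ 0.319 mcg/mL.
Regimen B: f = (1/2)^(43/23) ≈ 0.2737; Cmin,ss = (656/182)·f/(1−f) ≈ 1.358 mcg/mL.
Difference ≈ 0.319 − 1.358 ≈ -1.039 mcg/mL.

-1.0 mcg/mL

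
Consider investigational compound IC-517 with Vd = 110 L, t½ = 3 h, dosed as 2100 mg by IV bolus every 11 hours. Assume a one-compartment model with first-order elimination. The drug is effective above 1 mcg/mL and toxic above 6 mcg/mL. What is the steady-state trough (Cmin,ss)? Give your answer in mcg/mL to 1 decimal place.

τ/t½ = 11/3 ≈ 3.6667, so fraction remaining f = (1/2)^(11/3) ≈ 0.0787.
At steady state, accumulation factor R = 1/(1 − e^(−kτ)) ≈ 1.0854.
Each bolus raises the concentration by D/Vd = 2100/110 ≈ 19.091 mcg/mL.
Steady-state peak Cmax,ss = C₀·R ≈ 19.091 × 1.0854 ≈ 20.721 mcg/mL.
One interval later, Cmin,ss = Cmax,ss·e^(−kτ) ≈ 20.721 × 0.0787 ≈ 1.631 mcg/mL.
Trough 1.6 mcg/mL vs MEC 1 mcg/mL: adequate.

1.6 mcg/mL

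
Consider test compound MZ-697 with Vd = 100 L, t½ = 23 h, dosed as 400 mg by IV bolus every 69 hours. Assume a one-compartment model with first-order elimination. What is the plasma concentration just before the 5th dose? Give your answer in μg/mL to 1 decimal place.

f = (1/2)^(τ/t½) = (1/2)^(69/23) ≈ 0.1250.
C₀ = D/Vd = 400/100 ≈ 4.000 μg/mL.
Before the 5th dose, 4 doses have been given. Superposition: Cmin = C₀·(f + f² + … + f^4).
≈ 4.000 × (0.1250 + 0.0156 + 0.0020 + 0.0002) ≈ 4.000 × 0.1428 ≈ 0.571 μg/mL.

0.6 μg/mL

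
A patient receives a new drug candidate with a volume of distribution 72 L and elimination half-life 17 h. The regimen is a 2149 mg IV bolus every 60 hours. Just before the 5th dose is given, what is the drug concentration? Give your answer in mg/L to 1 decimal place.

f = (1/2)^(τ/t½) = (1/2)^(60/17) ≈ 0.0866.
C₀ = D/Vd = 2149/72 ≈ 29.847 mg/L.
Before the 5th dose, 4 doses have been given. Superposition: Cmin = C₀·(f + f² + … + f^4).
≈ 29.847 × (0.0866 + 0.0075 + 0.0006 + 0.0001) ≈ 29.847 × 0.0948 ≈ 2.829 mg/L.

2.8 mg/L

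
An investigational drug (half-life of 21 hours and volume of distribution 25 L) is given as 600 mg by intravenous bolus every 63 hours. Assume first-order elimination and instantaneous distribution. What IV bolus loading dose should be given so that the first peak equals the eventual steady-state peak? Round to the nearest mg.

f = (1/2)^(63/21) ≈ 0.125000; accumulation ratio R = 1/(1−f) ≈ 1.14286.
Loading dose to hit Cmax,ss on first dose: D_load = D_maint·R ≈ 600 × 1.14286 ≈ 685.72 mg.

686 mg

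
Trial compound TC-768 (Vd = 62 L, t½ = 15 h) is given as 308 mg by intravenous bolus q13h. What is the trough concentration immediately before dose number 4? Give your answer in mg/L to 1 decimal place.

f = (1/2)^(τ/t½) = (1/2)^(13/15) ≈ 0.5484.
C₀ = D/Vd = 308/62 ≈ 4.968 mg/L.
Before the 4th dose, 3 doses have been given. Superposition: Cmin = C₀·(f + f² + … + f^3).
≈ 4.968 × (0.5484 + 0.3007 + 0.1649) ≈ 4.968 × 1.0140 ≈ 5.038 mg/L.

5.0 mg/L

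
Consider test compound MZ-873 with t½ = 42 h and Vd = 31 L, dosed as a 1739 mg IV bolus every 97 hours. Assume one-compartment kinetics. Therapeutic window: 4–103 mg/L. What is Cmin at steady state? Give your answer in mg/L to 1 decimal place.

14.2 mg/L

τ/t½ = 97/42 ≈ 2.3095, so fraction remaining f = (1/2)^(97/42) ≈ 0.2017.
At steady state, accumulation factor R = 1/(1 − e^(−kτ)) ≈ 1.2527.
Each bolus raises the concentration by D/Vd = 1739/31 ≈ 56.097 mg/L.
Cmax,ss = C₀/(1 − f) ≈ 56.097/0.7983 ≈ 70.271 mg/L.
Steady-state trough Cmin,ss = Cmax,ss·f ≈ 70.271 × 0.2017 ≈ 14.174 mg/L.
Trough 14.2 mg/L vs MEC 4 mg/L: adequate.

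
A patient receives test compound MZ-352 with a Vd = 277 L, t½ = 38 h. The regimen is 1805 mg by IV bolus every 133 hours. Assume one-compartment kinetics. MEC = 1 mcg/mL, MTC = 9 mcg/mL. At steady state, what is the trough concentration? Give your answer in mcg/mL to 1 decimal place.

Over one 133-h interval, 133/38 ≈ 3.5 half-lives elapse, leaving f ≈ 0.0884 of each dose.
Each bolus raises the concentration by D/Vd = 1805/277 ≈ 6.516 mcg/mL.
Steady-state trough Cmin,ss = C₀·f/(1−f) ≈ 6.516 × 0.0884/0.9116 ≈ 0.632 mcg/mL.
Trough 0.6 mcg/mL vs MEC 1 mcg/mL: subtherapeutic.

0.6 mcg/mL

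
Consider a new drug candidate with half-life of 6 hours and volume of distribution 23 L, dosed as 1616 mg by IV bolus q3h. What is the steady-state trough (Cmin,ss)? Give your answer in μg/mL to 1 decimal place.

Over one 3-h interval, 3/6 ≈ 0.5 half-lives elapse, leaving f ≈ 0.7071 of each dose.
Accumulation ratio R = 1/(1 − f) ≈ 1/0.2929 ≈ 3.4141.
Single-dose peak C₀ = D/Vd = 1616/23 ≈ 70.261 μg/mL.
Cmax,ss = C₀/(1 − f) ≈ 70.261/0.2929 ≈ 239.881 μg/mL.
Steady-state trough Cmin,ss = Cmax,ss·f ≈ 239.881 × 0.7071 ≈ 169.620 μg/mL.

169.6 μg/mL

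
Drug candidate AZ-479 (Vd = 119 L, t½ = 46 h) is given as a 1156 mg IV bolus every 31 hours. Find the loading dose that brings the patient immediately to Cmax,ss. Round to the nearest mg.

3098 mg

f = (1/2)^(31/46) ≈ 0.626804; accumulation ratio R = 1/(1−f) ≈ 2.67956.
Loading dose to hit Cmax,ss on first dose: D_load = D_maint·R ≈ 1156 × 2.67956 ≈ 3097.57 mg.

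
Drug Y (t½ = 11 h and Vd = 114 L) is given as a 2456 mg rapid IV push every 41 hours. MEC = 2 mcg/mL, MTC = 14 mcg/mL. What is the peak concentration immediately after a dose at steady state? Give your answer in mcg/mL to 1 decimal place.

Over one 41-h interval, 41/11 ≈ 3.7273 half-lives elapse, leaving f ≈ 0.0755 of each dose.
Accumulation ratio R = 1/(1 − f) ≈ 1/0.9245 ≈ 1.0817.
Single-dose peak C₀ = D/Vd = 2456/114 ≈ 21.544 mcg/mL.
Steady-state peak Cmax,ss = C₀·R ≈ 21.544 × 1.0817 ≈ 23.304 mcg/mL.
Peak 23.3 mcg/mL vs MTC 14 mcg/mL: exceeds toxic threshold.

23.3 mcg/mL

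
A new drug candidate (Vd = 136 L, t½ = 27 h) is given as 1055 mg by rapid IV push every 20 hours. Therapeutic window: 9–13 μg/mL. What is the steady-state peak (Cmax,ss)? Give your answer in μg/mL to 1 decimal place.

19.3 μg/mL

Over one 20-h interval, 20/27 ≈ 0.74074 half-lives elapse, leaving f ≈ 0.5984 of each dose.
At steady state, accumulation factor R = 1/(1 − e^(−kτ)) ≈ 2.4900.
Single-dose peak C₀ = D/Vd = 1055/136 ≈ 7.757 μg/mL.
Steady-state peak Cmax,ss = C₀·R ≈ 7.757 × 2.4900 ≈ 19.315 μg/mL.
Peak 19.3 μg/mL vs MTC 13 μg/mL: exceeds toxic threshold.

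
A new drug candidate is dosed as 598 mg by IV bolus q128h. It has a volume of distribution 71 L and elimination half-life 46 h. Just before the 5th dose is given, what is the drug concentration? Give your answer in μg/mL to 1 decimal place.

f = (1/2)^(τ/t½) = (1/2)^(128/46) ≈ 0.1453.
C₀ = D/Vd = 598/71 ≈ 8.423 μg/mL.
Before the 5th dose, 4 doses have been given. Superposition: Cmin = C₀·(f + f² + … + f^4).
≈ 8.423 × (0.1453 + 0.0211 + 0.0031 + 0.0004) ≈ 8.423 × 0.1699 ≈ 1.431 μg/mL.

1.4 μg/mL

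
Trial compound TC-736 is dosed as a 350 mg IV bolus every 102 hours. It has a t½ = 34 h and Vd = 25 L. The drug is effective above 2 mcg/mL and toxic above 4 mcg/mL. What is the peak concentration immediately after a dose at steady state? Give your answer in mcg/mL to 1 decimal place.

The dosing interval is 3 half-lives, so f = 2^(−3) = 0.125.
Accumulation ratio R = 1/(1 − f) = 1/0.875 = 8/7.
Single-dose peak C₀ = D/Vd = 350/25 = 14 mcg/mL.
Steady-state peak Cmax,ss = C₀·R = 14 × 8/7 ≈ 16.000 mcg/mL.
Peak 16.0 mcg/mL vs MTC 4 mcg/mL: exceeds toxic threshold.

16.0 mcg/mL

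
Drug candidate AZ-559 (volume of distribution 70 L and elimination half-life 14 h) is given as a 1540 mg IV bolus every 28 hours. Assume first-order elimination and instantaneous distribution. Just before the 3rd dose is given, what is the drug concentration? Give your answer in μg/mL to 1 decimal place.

6.9 μg/mL

f = (1/2)^(τ/t½) = (1/2)^(28/14) ≈ 0.2500.
C₀ = D/Vd = 1540/70 ≈ 22.000 μg/mL.
Before the 3rd dose, 2 doses have been given. Superposition: Cmin = C₀·(f + f²).
≈ 22.000 × (0.2500 + 0.0625) ≈ 22.000 × 0.3125 ≈ 6.875 μg/mL.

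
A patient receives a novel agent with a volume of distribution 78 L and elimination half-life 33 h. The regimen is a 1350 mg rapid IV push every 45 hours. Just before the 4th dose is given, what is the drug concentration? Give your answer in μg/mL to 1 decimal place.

10.4 μg/mL

f = (1/2)^(τ/t½) = (1/2)^(45/33) ≈ 0.3886.
C₀ = D/Vd = 1350/78 ≈ 17.308 μg/mL.
Before the 4th dose, 3 doses have been given. Superposition: Cmin = C₀·(f + f² + … + f^3).
≈ 17.308 × (0.3886 + 0.1510 + 0.0587) ≈ 17.308 × 0.5983 ≈ 10.355 μg/mL.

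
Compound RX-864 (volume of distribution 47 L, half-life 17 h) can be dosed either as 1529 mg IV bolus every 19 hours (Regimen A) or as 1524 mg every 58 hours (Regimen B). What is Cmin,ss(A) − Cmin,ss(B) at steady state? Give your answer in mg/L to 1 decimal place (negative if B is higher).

Regimen A: f = (1/2)^(19/17) ≈ 0.4608; Cmin,ss = (1529/47)·f/(1−f) ≈ 27.802 mg/L.
Regimen B: f = (1/2)^(58/17) ≈ 0.0940; Cmin,ss = (1524/47)·f/(1−f) ≈ 3.364 mg/L.
Difference ≈ 27.802 − 3.364 ≈ 24.438 mg/L.

24.4 mg/L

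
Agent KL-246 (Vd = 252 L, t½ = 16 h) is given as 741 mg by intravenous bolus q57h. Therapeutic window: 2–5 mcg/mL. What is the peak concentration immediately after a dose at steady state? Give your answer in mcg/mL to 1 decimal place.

k = ln2/t½ = ln2/16 ≈ 0.043322 h⁻¹; fraction remaining f = e^(−kτ) = e^(−0.043322×57) ≈ 0.0846.
At steady state, accumulation factor R = 1/(1 − e^(−kτ)) ≈ 1.0924.
Single-dose peak C₀ = D/Vd = 741/252 ≈ 2.940 mcg/mL.
Steady-state peak Cmax,ss = C₀·R ≈ 2.940 × 1.0924 ≈ 3.212 mcg/mL.
Peak 3.2 mcg/mL vs MTC 5 mcg/mL: below toxic threshold.

3.2 mcg/mL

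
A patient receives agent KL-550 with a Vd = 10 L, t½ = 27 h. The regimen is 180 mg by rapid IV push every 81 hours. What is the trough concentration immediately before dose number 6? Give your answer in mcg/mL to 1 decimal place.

2.6 mcg/mL

f = (1/2)^(τ/t½) = (1/2)^(81/27) ≈ 0.1250.
C₀ = D/Vd = 180/10 ≈ 18.000 mcg/mL.
Before the 6th dose, 5 doses have been given. Superposition: Cmin = C₀·(f + f² + … + f^5).
≈ 18.000 × (0.1250 + 0.0156 + 0.0020 + 0.0002 + 0.0000) ≈ 18.000 × 0.1428 ≈ 2.570 mcg/mL.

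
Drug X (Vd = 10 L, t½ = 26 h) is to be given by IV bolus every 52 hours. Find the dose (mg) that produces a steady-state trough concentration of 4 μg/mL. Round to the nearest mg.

τ/t½ = 52/26 ≈ 2, so f = (1/2)^(52/26) ≈ 0.250000.
Cmin,ss = (D/Vd)·f/(1−f), so D = Cmin,ss·Vd·(1−f)/f.
D = 4 × 10 × (1−f)/f ≈ 4 × 10 × 3.00000 ≈ 120.00 mg.

120 mg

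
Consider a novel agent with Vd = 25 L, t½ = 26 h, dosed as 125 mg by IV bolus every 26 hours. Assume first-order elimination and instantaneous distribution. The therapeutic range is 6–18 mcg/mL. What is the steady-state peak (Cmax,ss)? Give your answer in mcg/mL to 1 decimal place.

10.0 mcg/mL

τ = 26 h = 1 half-life, so f = (1/2)^1 = 0.5.
At steady state, R = 1/(1 − 0.5) = 2/1.
Single-dose peak C₀ = D/Vd = 125/25 = 5 mcg/mL.
Steady-state peak Cmax,ss = C₀·R = 5 × 2/1 ≈ 10.000 mcg/mL.
Peak 10.0 mcg/mL vs MTC 18 mcg/mL: below toxic threshold.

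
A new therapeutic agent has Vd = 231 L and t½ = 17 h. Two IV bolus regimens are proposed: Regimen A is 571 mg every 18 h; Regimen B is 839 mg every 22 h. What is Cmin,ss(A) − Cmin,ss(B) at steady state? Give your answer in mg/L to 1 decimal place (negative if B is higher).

Regimen A: f = (1/2)^(18/17) ≈ 0.4800; Cmin,ss = (571/231)·f/(1−f) ≈ 2.282 mg/L.
Regimen B: f = (1/2)^(22/17) ≈ 0.4078; Cmin,ss = (839/231)·f/(1−f) ≈ 2.501 mg/L.
Difference ≈ 2.282 − 2.501 ≈ -0.219 mg/L.

-0.2 mg/L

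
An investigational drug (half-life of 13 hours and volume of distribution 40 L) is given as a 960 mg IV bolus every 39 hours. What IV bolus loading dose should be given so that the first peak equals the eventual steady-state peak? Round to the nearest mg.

1097 mg

f = (1/2)^(39/13) ≈ 0.125000; accumulation ratio R = 1/(1−f) ≈ 1.14286.
Loading dose to hit Cmax,ss on first dose: D_load = D_maint·R ≈ 960 × 1.14286 ≈ 1097.15 mg.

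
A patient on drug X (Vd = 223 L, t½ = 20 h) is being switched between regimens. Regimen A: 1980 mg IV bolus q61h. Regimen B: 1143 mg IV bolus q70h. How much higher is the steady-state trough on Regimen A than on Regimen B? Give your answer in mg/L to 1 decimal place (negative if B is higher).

0.7 mg/L

Regimen A: f = (1/2)^(61/20) ≈ 0.1207; Cmin,ss = (1980/223)·f/(1−f) ≈ 1.219 mg/L.
Regimen B: f = (1/2)^(70/20) ≈ 0.0884; Cmin,ss = (1143/223)·f/(1−f) ≈ 0.497 mg/L.
Difference ≈ 1.219 − 0.497 ≈ 0.722 mg/L.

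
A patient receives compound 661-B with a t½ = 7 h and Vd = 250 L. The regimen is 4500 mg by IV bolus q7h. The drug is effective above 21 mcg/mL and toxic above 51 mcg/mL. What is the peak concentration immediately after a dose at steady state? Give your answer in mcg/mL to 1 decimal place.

36.0 mcg/mL

The dosing interval is 1 half-life, so f = 2^(−1) = 0.5.
Accumulation ratio R = 1/(1 − f) = 1/0.5 = 2/1.
Single-dose peak C₀ = D/Vd = 4500/250 = 18 mcg/mL.
Steady-state peak Cmax,ss = C₀·R = 18 × 2/1 ≈ 36.000 mcg/mL.
Peak 36.0 mcg/mL vs MTC 51 mcg/mL: below toxic threshold.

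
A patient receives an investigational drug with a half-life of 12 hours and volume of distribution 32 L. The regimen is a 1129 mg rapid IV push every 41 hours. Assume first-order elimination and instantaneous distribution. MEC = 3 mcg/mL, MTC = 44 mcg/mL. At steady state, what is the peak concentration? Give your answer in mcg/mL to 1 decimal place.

k = ln2/t½ = ln2/12 ≈ 0.057762 h⁻¹; fraction remaining f = e^(−kτ) = e^(−0.057762×41) ≈ 0.0936.
Accumulation ratio R = 1/(1 − f) ≈ 1/0.9064 ≈ 1.1033.
Each bolus raises the concentration by D/Vd = 1129/32 ≈ 35.281 mcg/mL.
Steady-state peak Cmax,ss = C₀·R ≈ 35.281 × 1.1033 ≈ 38.926 mcg/mL.
Peak 38.9 mcg/mL vs MTC 44 mcg/mL: below toxic threshold.

38.9 mcg/mL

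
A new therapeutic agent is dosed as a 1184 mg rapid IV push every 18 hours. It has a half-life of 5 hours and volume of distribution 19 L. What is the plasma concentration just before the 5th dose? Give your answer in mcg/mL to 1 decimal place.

f = (1/2)^(τ/t½) = (1/2)^(18/5) ≈ 0.0825.
C₀ = D/Vd = 1184/19 ≈ 62.316 mcg/mL.
Before the 5th dose, 4 doses have been given. Superposition: Cmin = C₀·(f + f² + … + f^4).
≈ 62.316 × (0.0825 + 0.0068 + 0.0006 + 0.0000) ≈ 62.316 × 0.0899 ≈ 5.602 mcg/mL.

5.6 mcg/mL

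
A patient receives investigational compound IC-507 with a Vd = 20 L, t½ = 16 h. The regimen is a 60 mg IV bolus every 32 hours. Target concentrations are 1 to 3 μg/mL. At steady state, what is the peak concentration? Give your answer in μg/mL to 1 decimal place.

4.0 μg/mL

The dosing interval is 2 half-lives, so f = 2^(−2) = 0.25.
At steady state, R = 1/(1 − 0.25) = 4/3.
Single-dose peak C₀ = D/Vd = 60/20 = 3 μg/mL.
Steady-state peak Cmax,ss = C₀·R = 3 × 4/3 ≈ 4.000 μg/mL.
Peak 4.0 μg/mL vs MTC 3 μg/mL: exceeds toxic threshold.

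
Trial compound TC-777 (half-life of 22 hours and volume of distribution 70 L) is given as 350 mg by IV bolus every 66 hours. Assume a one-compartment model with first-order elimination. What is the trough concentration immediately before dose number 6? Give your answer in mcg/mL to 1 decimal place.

f = (1/2)^(τ/t½) = (1/2)^(66/22) ≈ 0.1250.
C₀ = D/Vd = 350/70 ≈ 5.000 mcg/mL.
Before the 6th dose, 5 doses have been given. Superposition: Cmin = C₀·(f + f² + … + f^5).
≈ 5.000 × (0.1250 + 0.0156 + 0.0020 + 0.0002 + 0.0000) ≈ 5.000 × 0.1428 ≈ 0.714 mcg/mL.

0.7 mcg/mL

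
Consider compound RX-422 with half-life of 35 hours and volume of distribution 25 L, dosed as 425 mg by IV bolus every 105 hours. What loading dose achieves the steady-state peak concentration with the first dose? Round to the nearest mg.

f = (1/2)^(105/35) ≈ 0.125000; accumulation ratio R = 1/(1−f) ≈ 1.14286.
Loading dose to hit Cmax,ss on first dose: D_load = D_maint·R ≈ 425 × 1.14286 ≈ 485.72 mg.

486 mg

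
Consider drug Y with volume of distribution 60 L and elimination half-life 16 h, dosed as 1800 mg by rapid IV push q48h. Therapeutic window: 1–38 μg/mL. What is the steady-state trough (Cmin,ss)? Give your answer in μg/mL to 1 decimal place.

The dosing interval is 3 half-lives, so f = 2^(−3) = 0.125.
Accumulation ratio R = 1/(1 − f) = 1/0.875 = 8/7.
Single-dose peak C₀ = D/Vd = 1800/60 = 30 μg/mL.
Steady-state peak Cmax,ss = C₀·R = 30 × 8/7 ≈ 34.286 μg/mL.
Steady-state trough Cmin,ss = Cmax,ss·f ≈ 34.286 × 0.125 ≈ 4.286 μg/mL.
Trough 4.3 μg/mL vs MEC 1 μg/mL: adequate.

4.3 μg/mL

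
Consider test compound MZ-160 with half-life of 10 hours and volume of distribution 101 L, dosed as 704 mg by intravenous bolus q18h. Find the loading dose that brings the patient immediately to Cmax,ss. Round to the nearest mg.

f = (1/2)^(18/10) ≈ 0.287175; accumulation ratio R = 1/(1−f) ≈ 1.40287.
Loading dose to hit Cmax,ss on first dose: D_load = D_maint·R ≈ 704 × 1.40287 ≈ 987.62 mg.

988 mg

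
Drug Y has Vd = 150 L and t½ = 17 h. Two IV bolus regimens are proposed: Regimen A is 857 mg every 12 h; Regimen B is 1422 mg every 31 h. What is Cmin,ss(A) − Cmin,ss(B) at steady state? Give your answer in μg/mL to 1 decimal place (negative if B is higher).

5.3 μg/mL

Regimen A: f = (1/2)^(12/17) ≈ 0.6131; Cmin,ss = (857/150)·f/(1−f) ≈ 9.054 μg/mL.
Regimen B: f = (1/2)^(31/17) ≈ 0.2825; Cmin,ss = (1422/150)·f/(1−f) ≈ 3.733 μg/mL.
Difference ≈ 9.054 − 3.733 ≈ 5.321 μg/mL.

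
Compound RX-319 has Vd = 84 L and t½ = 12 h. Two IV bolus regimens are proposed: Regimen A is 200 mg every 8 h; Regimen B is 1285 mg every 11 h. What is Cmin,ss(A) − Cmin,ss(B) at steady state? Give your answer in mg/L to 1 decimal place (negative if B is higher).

Regimen A: f = (1/2)^(8/12) ≈ 0.6300; Cmin,ss = (200/84)·f/(1−f) ≈ 4.054 mg/L.
Regimen B: f = (1/2)^(11/12) ≈ 0.5297; Cmin,ss = (1285/84)·f/(1−f) ≈ 17.230 mg/L.
Difference ≈ 4.054 − 17.230 ≈ -13.176 mg/L.

-13.2 mg/L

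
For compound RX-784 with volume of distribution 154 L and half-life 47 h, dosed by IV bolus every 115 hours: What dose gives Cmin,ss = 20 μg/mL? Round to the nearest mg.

13712 mg

τ/t½ = 115/47 ≈ 2.4468, so f = (1/2)^(115/47) ≈ 0.183416.
Cmin,ss = (D/Vd)·f/(1−f), so D = Cmin,ss·Vd·(1−f)/f.
D = 20 × 154 × (1−f)/f ≈ 20 × 154 × 4.45209 ≈ 13712.44 mg.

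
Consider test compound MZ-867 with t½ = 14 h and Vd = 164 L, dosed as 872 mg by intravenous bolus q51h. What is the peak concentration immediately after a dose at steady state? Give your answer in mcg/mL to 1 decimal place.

5.8 mcg/mL

Over one 51-h interval, 51/14 ≈ 3.6429 half-lives elapse, leaving f ≈ 0.0801 of each dose.
At steady state, accumulation factor R = 1/(1 − e^(−kτ)) ≈ 1.0871.
Each bolus raises the concentration by D/Vd = 872/164 ≈ 5.317 mcg/mL.
Steady-state peak Cmax,ss = C₀·R ≈ 5.317 × 1.0871 ≈ 5.780 mcg/mL.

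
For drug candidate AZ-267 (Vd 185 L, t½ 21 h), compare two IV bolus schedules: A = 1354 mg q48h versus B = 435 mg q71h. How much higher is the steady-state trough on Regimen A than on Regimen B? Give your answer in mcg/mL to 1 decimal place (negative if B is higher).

Regimen A: f = (1/2)^(48/21) ≈ 0.2051; Cmin,ss = (1354/185)·f/(1−f) ≈ 1.888 mcg/mL.
Regimen B: f = (1/2)^(71/21) ≈ 0.0960; Cmin,ss = (435/185)·f/(1−f) ≈ 0.250 mcg/mL.
Difference ≈ 1.888 − 0.250 ≈ 1.638 mcg/mL.

1.6 mcg/mL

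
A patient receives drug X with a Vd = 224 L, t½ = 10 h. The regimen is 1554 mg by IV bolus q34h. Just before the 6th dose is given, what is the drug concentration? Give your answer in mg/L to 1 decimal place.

0.7 mg/L

f = (1/2)^(τ/t½) = (1/2)^(34/10) ≈ 0.0947.
C₀ = D/Vd = 1554/224 ≈ 6.938 mg/L.
Before the 6th dose, 5 doses have been given. Superposition: Cmin = C₀·(f + f² + … + f^5).
≈ 6.938 × (0.0947 + 0.0090 + 0.0008 + 0.0001 + 0.0000) ≈ 6.938 × 0.1046 ≈ 0.726 mg/L.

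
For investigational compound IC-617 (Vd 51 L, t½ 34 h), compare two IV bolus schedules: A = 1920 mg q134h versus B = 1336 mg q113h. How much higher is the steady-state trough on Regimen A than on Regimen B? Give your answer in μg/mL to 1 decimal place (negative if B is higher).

-0.3 μg/mL

Regimen A: f = (1/2)^(134/34) ≈ 0.0651; Cmin,ss = (1920/51)·f/(1−f) ≈ 2.621 μg/mL.
Regimen B: f = (1/2)^(113/34) ≈ 0.0999; Cmin,ss = (1336/51)·f/(1−f) ≈ 2.907 μg/mL.
Difference ≈ 2.621 − 2.907 ≈ -0.286 μg/mL.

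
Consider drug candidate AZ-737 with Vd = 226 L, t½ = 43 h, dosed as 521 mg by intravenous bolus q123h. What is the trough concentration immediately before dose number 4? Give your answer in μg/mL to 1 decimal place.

0.4 μg/mL

f = (1/2)^(τ/t½) = (1/2)^(123/43) ≈ 0.1377.
C₀ = D/Vd = 521/226 ≈ 2.305 μg/mL.
Before the 4th dose, 3 doses have been given. Superposition: Cmin = C₀·(f + f² + … + f^3).
≈ 2.305 × (0.1377 + 0.0190 + 0.0026) ≈ 2.305 × 0.1593 ≈ 0.367 μg/mL.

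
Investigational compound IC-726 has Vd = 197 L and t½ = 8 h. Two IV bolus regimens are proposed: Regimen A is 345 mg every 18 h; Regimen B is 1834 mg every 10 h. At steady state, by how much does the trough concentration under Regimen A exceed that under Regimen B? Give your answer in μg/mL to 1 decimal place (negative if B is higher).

-6.3 μg/mL

Regimen A: f = (1/2)^(18/8) ≈ 0.2102; Cmin,ss = (345/197)·f/(1−f) ≈ 0.466 μg/mL.
Regimen B: f = (1/2)^(10/8) ≈ 0.4204; Cmin,ss = (1834/197)·f/(1−f) ≈ 6.753 μg/mL.
Difference ≈ 0.466 − 6.753 ≈ -6.287 μg/mL.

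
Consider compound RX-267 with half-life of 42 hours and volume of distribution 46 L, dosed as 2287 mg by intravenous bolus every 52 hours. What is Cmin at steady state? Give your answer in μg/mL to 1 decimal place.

Over one 52-h interval, 52/42 ≈ 1.2381 half-lives elapse, leaving f ≈ 0.4239 of each dose.
At steady state, accumulation factor R = 1/(1 − e^(−kτ)) ≈ 1.7358.
Single-dose peak C₀ = D/Vd = 2287/46 ≈ 49.717 μg/mL.
Steady-state peak Cmax,ss = C₀·R ≈ 49.717 × 1.7358 ≈ 86.299 μg/mL.
Steady-state trough Cmin,ss = Cmax,ss·f ≈ 86.299 × 0.4239 ≈ 36.582 μg/mL.

36.6 μg/mL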